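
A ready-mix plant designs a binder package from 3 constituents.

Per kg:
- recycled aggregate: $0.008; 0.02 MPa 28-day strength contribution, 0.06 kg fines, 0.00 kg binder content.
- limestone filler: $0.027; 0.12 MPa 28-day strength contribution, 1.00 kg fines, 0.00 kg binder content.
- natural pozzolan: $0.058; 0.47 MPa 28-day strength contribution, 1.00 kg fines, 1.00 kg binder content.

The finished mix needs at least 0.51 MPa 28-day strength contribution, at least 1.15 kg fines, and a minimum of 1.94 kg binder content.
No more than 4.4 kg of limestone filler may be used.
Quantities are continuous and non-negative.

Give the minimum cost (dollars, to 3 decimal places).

$0.113

Let x1 = kg of recycled aggregate, x2 = kg of limestone filler, x3 = kg of natural pozzolan.
Minimise 0.008x1 + 0.027x2 + 0.058x3 s.t.:
  0.02x1 + 0.12x2 + 0.47x3 ≥ 0.51   (28-day strength contribution)
  0.06x1 + 1x2 + 1x3 ≥ 1.15   (fines)
  1x3 ≥ 1.94   (binder content)
  x2 ≤ 4.4
  x1, x2, x3 ≥ 0.
The minimum-cost mix takes nothing from recycled aggregate, limestone filler — only natural pozzolan. Binding constraint: binder content.
So natural pozzolan = 1.94 kg.
Objective = 0.058·1.94 = 0.11252.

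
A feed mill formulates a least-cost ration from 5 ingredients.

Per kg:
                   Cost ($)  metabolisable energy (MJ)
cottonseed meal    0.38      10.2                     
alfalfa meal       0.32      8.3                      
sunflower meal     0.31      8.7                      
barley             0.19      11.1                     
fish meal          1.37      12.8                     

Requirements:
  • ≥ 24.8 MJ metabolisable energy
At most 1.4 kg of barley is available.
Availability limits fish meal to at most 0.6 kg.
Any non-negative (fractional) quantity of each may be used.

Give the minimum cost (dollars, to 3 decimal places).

$0.596

This is a linear program. Let x1 = kg of cottonseed meal, x2 = kg of alfalfa meal, x3 = kg of sunflower meal, x4 = kg of barley, x5 = kg of fish meal.
Minimize 0.38x1 + 0.32x2 + 0.31x3 + 0.19x4 + 1.37x5 with:
  10.2x1 + 8.3x2 + 8.7x3 + 11.1x4 + 12.8x5 ≥ 24.8   (metabolisable energy)
  x4 ≤ 1.4
  x5 ≤ 0.6
  x1, x2, x3, x4, x5 ≥ 0.
The cheapest feasible vertex uses only sunflower meal, barley; cottonseed meal, alfalfa meal, fish meal are not used. The metabolisable energy and the barley cap requirements are met with equality.
Optimal quantities: sunflower meal = 1.064 kg, barley = 1.4 kg.
Objective = 0.31·1.064 + 0.19·1.4 = 0.59584.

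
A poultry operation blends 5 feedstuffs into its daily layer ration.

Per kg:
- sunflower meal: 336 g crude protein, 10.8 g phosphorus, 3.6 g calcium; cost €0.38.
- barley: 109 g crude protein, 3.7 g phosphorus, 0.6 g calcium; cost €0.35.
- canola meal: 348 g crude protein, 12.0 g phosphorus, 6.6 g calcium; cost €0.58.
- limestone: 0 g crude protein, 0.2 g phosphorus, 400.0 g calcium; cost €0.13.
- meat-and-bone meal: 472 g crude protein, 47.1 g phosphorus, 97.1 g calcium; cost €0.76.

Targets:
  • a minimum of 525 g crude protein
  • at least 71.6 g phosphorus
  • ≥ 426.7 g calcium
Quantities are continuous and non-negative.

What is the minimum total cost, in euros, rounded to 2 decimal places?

€1.24

Let x1 = kg of sunflower meal, x2 = kg of barley, x3 = kg of canola meal, x4 = kg of limestone, x5 = kg of meat-and-bone meal.
min 0.38x1 + 0.35x2 + 0.58x3 + 0.13x4 + 0.76x5 with:
  336x1 + 109x2 + 348x3 + 472x5 ≥ 525   (crude protein)
  10.8x1 + 3.7x2 + 12x3 + 0.2x4 + 47.1x5 ≥ 71.6   (phosphorus)
  3.6x1 + 0.6x2 + 6.6x3 + 400x4 + 97.1x5 ≥ 426.7   (calcium)
  x1, x2, x3, x4, x5 ≥ 0.
The cheapest feasible vertex uses only limestone, meat-and-bone meal; sunflower meal, barley, canola meal are not used. Binding constraints: phosphorus and calcium.
Solving gives x4 = 0.6984, x5 = 1.517.
Cost = 0.13·0.6984 + 0.76·1.517 = 1.2437.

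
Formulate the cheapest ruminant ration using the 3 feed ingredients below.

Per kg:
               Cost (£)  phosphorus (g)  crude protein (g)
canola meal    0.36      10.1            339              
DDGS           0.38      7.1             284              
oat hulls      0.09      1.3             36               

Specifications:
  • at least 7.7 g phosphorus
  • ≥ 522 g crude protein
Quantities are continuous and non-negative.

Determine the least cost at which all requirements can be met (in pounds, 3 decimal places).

£0.554

Let x1 = kg of canola meal, x2 = kg of DDGS, x3 = kg of oat hulls.
min 0.36x1 + 0.38x2 + 0.09x3 s.t.:
  10.1x1 + 7.1x2 + 1.3x3 ≥ 7.7   (phosphorus)
  339x1 + 284x2 + 36x3 ≥ 522   (crude protein)
  x1, x2, x3 ≥ 0.
The optimal basis is {canola meal}; DDGS, oat hulls drop out. Binding constraint: crude protein.
That vertex is x1 = 1.54.
Total cost: 0.36·1.54 = 0.55440.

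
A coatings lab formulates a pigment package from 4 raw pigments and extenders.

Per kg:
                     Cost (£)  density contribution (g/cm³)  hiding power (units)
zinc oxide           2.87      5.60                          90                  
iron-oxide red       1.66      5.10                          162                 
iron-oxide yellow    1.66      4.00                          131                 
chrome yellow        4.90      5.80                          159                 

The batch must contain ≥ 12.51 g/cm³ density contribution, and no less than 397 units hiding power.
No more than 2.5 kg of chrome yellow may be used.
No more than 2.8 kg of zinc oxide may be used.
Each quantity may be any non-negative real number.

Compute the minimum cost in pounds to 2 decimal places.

Treat it as an LP. Let x1 = kg of zinc oxide, x2 = kg of iron-oxide red, x3 = kg of iron-oxide yellow, x4 = kg of chrome yellow.
Minimize 2.87x1 + 1.66x2 + 1.66x3 + 4.9x4 with:
  5.6x1 + 5.1x2 + 4x3 + 5.8x4 ≥ 12.51   (density contribution)
  90x1 + 162x2 + 131x3 + 159x4 ≥ 397   (hiding power)
  x4 ≤ 2.5
  x1 ≤ 2.8
  x1, x2, x3, x4 ≥ 0.
The optimal basis is {iron-oxide red}; zinc oxide, iron-oxide yellow, chrome yellow drop out. There the density contribution constraint is tight.
That vertex is x2 = 2.453.
Objective = 1.66·2.453 = 4.0720.

£4.07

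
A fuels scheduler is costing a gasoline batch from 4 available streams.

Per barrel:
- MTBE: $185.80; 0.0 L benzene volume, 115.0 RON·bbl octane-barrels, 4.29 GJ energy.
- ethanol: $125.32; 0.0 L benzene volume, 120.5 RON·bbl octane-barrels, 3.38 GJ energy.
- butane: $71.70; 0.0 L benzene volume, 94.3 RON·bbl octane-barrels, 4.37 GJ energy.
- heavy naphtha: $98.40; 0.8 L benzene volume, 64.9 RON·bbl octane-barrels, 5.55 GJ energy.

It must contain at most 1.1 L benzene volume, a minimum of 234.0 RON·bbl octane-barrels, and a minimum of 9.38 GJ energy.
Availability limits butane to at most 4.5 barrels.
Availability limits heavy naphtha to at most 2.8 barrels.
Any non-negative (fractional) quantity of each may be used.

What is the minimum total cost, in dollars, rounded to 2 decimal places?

$177.92

Let x1 = barrels of MTBE, x2 = barrels of ethanol, x3 = barrels of butane, x4 = barrels of heavy naphtha.
Minimize 185.8x1 + 125.32x2 + 71.7x3 + 98.4x4 with:
  0.8x4 ≤ 1.1   (benzene volume)
  115x1 + 120.5x2 + 94.3x3 + 64.9x4 ≥ 234   (octane-barrels)
  4.29x1 + 3.38x2 + 4.37x3 + 5.55x4 ≥ 9.38   (energy)
  x3 ≤ 4.5
  x4 ≤ 2.8
  x1, x2, x3, x4 ≥ 0.
The optimal basis is {butane}; MTBE, ethanol, heavy naphtha drop out. The octane-barrels requirement is met with equality.
Solving gives x3 = 2.4814.
Total cost: 71.7·2.4814 = 177.9164.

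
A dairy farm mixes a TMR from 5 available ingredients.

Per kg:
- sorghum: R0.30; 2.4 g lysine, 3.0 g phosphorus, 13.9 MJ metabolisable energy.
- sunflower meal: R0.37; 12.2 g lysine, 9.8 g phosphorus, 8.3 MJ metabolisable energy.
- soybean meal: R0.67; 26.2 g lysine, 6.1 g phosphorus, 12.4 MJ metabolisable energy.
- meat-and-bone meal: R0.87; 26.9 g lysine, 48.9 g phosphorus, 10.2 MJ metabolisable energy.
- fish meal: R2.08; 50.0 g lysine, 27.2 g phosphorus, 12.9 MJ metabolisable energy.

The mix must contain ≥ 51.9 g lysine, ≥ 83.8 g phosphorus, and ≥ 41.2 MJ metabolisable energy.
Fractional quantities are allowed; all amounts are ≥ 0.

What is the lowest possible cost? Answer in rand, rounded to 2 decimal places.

Let x1 = kg of sorghum, x2 = kg of sunflower meal, x3 = kg of soybean meal, x4 = kg of meat-and-bone meal, x5 = kg of fish meal.
min 0.3x1 + 0.37x2 + 0.67x3 + 0.87x4 + 2.08x5 with:
  2.4x1 + 12.2x2 + 26.2x3 + 26.9x4 + 50x5 ≥ 51.9   (lysine)
  3x1 + 9.8x2 + 6.1x3 + 48.9x4 + 27.2x5 ≥ 83.8   (phosphorus)
  13.9x1 + 8.3x2 + 12.4x3 + 10.2x4 + 12.9x5 ≥ 41.2   (metabolisable energy)
  x1, x2, x3, x4, x5 ≥ 0.
The cheapest feasible vertex uses only sorghum, sunflower meal, meat-and-bone meal; soybean meal, fish meal are not used. The lysine, phosphorus, metabolisable energy requirements are met with equality.
Solving gives x1 = 1.461, x2 = 0.6911, x4 = 1.486.
Total cost: 0.3·1.461 + 0.37·0.6911 + 0.87·1.486 = 1.9868.

R1.99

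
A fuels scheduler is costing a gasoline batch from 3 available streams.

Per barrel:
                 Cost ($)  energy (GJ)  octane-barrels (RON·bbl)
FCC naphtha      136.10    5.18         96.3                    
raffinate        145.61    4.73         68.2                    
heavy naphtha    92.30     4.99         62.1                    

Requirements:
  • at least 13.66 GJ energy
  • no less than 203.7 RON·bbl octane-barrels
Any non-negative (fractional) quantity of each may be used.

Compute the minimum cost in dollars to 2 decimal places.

$295.32

Let x1 = barrels of FCC naphtha, x2 = barrels of raffinate, x3 = barrels of heavy naphtha.
Minimize 136.1x1 + 145.61x2 + 92.3x3 s.t.:
  5.18x1 + 4.73x2 + 4.99x3 ≥ 13.66   (energy)
  96.3x1 + 68.2x2 + 62.1x3 ≥ 203.7   (octane-barrels)
  x1, x2, x3 ≥ 0.
The optimal basis is {FCC naphtha, heavy naphtha}; raffinate drops out. Binding constraints: energy and octane-barrels.
Solving gives x1 = 1.0587, x3 = 1.6385.
Hence cost = 136.1·1.0587 + 92.3·1.6385 = $295.3226.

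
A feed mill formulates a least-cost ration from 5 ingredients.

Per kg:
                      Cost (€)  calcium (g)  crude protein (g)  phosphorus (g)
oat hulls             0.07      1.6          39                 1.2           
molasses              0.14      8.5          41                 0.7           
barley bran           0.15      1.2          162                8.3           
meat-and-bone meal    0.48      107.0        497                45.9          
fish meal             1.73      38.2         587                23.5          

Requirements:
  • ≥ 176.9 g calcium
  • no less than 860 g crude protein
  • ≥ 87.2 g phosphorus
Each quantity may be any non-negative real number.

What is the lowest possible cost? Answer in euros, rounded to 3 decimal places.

€0.912

Let x1 = kg of oat hulls, x2 = kg of molasses, x3 = kg of barley bran, x4 = kg of meat-and-bone meal, x5 = kg of fish meal.
min 0.07x1 + 0.14x2 + 0.15x3 + 0.48x4 + 1.73x5 s.t.:
  1.6x1 + 8.5x2 + 1.2x3 + 107x4 + 38.2x5 ≥ 176.9   (calcium)
  39x1 + 41x2 + 162x3 + 497x4 + 587x5 ≥ 860   (crude protein)
  1.2x1 + 0.7x2 + 8.3x3 + 45.9x4 + 23.5x5 ≥ 87.2   (phosphorus)
  x1, x2, x3, x4, x5 ≥ 0.
The cheapest feasible vertex uses only meat-and-bone meal; oat hulls, molasses, barley bran, fish meal are not used. Binding constraint: phosphorus.
Solving gives x4 = 1.9.
Cost = 0.48·1.9 = 0.91200.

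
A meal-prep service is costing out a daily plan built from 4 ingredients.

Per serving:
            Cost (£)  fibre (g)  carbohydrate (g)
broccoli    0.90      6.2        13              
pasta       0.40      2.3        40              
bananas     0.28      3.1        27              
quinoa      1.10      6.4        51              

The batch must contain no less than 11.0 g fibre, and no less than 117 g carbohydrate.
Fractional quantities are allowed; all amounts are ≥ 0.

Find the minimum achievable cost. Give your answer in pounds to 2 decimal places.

£1.20

Let x1 = servings of broccoli, x2 = servings of pasta, x3 = servings of bananas, x4 = servings of quinoa.
Minimize 0.9x1 + 0.4x2 + 0.28x3 + 1.1x4 with:
  6.2x1 + 2.3x2 + 3.1x3 + 6.4x4 ≥ 11   (fibre)
  13x1 + 40x2 + 27x3 + 51x4 ≥ 117   (carbohydrate)
  x1, x2, x3, x4 ≥ 0.
The minimum-cost mix takes nothing from broccoli, quinoa — only pasta, bananas. Binding constraints: fibre and carbohydrate.
Optimal quantities: pasta = 1.061 servings, bananas = 2.761 servings.
Cost = 0.4·1.061 + 0.28·2.761 = 1.1975.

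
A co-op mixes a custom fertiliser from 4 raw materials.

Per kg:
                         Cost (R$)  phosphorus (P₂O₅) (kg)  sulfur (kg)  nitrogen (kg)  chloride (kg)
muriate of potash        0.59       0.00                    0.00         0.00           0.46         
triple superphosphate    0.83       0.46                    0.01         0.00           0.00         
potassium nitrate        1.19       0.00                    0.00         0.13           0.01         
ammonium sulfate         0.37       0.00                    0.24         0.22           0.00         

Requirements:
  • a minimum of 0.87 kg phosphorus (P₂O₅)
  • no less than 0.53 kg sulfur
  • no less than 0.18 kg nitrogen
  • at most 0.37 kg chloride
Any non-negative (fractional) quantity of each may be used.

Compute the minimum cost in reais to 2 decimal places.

Let x1 = kg of muriate of potash, x2 = kg of triple superphosphate, x3 = kg of potassium nitrate, x4 = kg of ammonium sulfate.
Minimize 0.59x1 + 0.83x2 + 1.19x3 + 0.37x4 with:
  0.46x2 ≥ 0.87   (phosphorus (P₂O₅))
  0.01x2 + 0.24x4 ≥ 0.53   (sulfur)
  0.13x3 + 0.22x4 ≥ 0.18   (nitrogen)
  0.46x1 + 0.01x3 ≤ 0.37   (chloride)
  x1, x2, x3, x4 ≥ 0.
At the optimum only triple superphosphate, ammonium sulfate are positive (muriate of potash, potassium nitrate = 0). Binding constraints: phosphorus (P₂O₅) and sulfur.
Optimal quantities: triple superphosphate = 1.891 kg, ammonium sulfate = 2.13 kg.
Objective = 0.83·1.891 + 0.37·2.13 = 2.3576.

R$2.36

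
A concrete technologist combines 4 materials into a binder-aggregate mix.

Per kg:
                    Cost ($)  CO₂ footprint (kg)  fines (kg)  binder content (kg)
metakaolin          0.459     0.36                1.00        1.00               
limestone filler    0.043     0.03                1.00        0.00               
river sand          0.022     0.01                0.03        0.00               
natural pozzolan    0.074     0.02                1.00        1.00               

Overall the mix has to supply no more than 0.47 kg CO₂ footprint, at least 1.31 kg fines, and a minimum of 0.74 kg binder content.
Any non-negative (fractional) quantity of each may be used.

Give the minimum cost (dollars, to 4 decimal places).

$0.0793

Treat it as an LP. Let x1 = kg of metakaolin, x2 = kg of limestone filler, x3 = kg of river sand, x4 = kg of natural pozzolan.
min 0.459x1 + 0.043x2 + 0.022x3 + 0.074x4 with:
  0.36x1 + 0.03x2 + 0.01x3 + 0.02x4 ≤ 0.47   (CO₂ footprint)
  1x1 + 1x2 + 0.03x3 + 1x4 ≥ 1.31   (fines)
  1x1 + 1x4 ≥ 0.74   (binder content)
  x1, x2, x3, x4 ≥ 0.
The minimum-cost mix takes nothing from metakaolin, river sand — only limestone filler, natural pozzolan. There the fines and binder content constraints are tight.
Optimal quantities: limestone filler = 0.57 kg, natural pozzolan = 0.74 kg.
Objective = 0.043·0.57 + 0.074·0.74 = 0.079270.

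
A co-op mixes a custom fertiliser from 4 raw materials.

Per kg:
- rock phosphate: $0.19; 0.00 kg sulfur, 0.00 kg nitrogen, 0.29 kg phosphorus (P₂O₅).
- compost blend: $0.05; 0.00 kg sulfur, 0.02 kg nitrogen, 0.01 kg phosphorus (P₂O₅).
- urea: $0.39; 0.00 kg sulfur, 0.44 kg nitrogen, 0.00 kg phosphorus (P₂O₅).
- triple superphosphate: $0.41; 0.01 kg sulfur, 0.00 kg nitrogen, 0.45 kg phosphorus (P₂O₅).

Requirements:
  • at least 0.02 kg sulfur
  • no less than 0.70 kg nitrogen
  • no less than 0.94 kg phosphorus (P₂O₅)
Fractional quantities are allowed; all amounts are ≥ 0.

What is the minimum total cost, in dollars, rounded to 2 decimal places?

$1.47

Treat it as an LP. Let x1 = kg of rock phosphate, x2 = kg of compost blend, x3 = kg of urea, x4 = kg of triple superphosphate.
Minimize 0.19x1 + 0.05x2 + 0.39x3 + 0.41x4 s.t.:
  0.01x4 ≥ 0.02   (sulfur)
  0.02x2 + 0.44x3 ≥ 0.7   (nitrogen)
  0.29x1 + 0.01x2 + 0.45x4 ≥ 0.94   (phosphorus (P₂O₅))
  x1, x2, x3, x4 ≥ 0.
The optimal basis is {rock phosphate, urea, triple superphosphate}; compost blend drops out. The sulfur, nitrogen, phosphorus (P₂O₅) requirements are met with equality.
So rock phosphate = 0.1379 kg, urea = 1.591 kg, triple superphosphate = 2 kg.
Hence cost = 0.19·0.1379 + 0.39·1.591 + 0.41·2 = $1.4667.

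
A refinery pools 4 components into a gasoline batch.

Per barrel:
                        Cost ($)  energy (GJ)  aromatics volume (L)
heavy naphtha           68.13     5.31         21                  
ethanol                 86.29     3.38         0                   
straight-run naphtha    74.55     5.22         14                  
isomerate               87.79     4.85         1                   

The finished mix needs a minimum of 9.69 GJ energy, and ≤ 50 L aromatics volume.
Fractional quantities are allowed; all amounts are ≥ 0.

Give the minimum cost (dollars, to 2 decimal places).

$124.33

Set it up as a linear program. Let x1 = barrels of heavy naphtha, x2 = barrels of ethanol, x3 = barrels of straight-run naphtha, x4 = barrels of isomerate.
min 68.13x1 + 86.29x2 + 74.55x3 + 87.79x4 subject to:
  5.31x1 + 3.38x2 + 5.22x3 + 4.85x4 ≥ 9.69   (energy)
  21x1 + 14x3 + 1x4 ≤ 50   (aromatics volume)
  x1, x2, x3, x4 ≥ 0.
The cheapest feasible vertex uses only heavy naphtha; ethanol, straight-run naphtha, isomerate are not used. The energy requirement is met with equality.
Optimal quantities: heavy naphtha = 1.8249 barrels.
Hence cost = 68.13·1.8249 = $124.3304.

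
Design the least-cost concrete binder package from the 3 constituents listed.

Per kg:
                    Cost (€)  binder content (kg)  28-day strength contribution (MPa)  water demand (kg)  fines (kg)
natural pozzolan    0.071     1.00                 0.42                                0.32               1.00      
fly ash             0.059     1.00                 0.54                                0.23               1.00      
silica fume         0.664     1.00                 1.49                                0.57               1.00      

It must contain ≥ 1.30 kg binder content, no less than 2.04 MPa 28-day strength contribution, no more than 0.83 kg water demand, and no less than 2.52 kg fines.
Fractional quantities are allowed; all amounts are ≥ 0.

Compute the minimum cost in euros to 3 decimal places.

Let x1 = kg of natural pozzolan, x2 = kg of fly ash, x3 = kg of silica fume.
Minimize 0.071x1 + 0.059x2 + 0.664x3 subject to:
  1x1 + 1x2 + 1x3 ≥ 1.3   (binder content)
  0.42x1 + 0.54x2 + 1.49x3 ≥ 2.04   (28-day strength contribution)
  0.32x1 + 0.23x2 + 0.57x3 ≤ 0.83   (water demand)
  1x1 + 1x2 + 1x3 ≥ 2.52   (fines)
  x1, x2, x3 ≥ 0.
At the optimum only fly ash, silica fume are positive (natural pozzolan = 0). There the 28-day strength contribution and water demand constraints are tight.
Solving gives x2 = 2.117, x3 = 0.6017.
Hence cost = 0.059·2.117 + 0.664·0.6017 = €0.52443.

€0.524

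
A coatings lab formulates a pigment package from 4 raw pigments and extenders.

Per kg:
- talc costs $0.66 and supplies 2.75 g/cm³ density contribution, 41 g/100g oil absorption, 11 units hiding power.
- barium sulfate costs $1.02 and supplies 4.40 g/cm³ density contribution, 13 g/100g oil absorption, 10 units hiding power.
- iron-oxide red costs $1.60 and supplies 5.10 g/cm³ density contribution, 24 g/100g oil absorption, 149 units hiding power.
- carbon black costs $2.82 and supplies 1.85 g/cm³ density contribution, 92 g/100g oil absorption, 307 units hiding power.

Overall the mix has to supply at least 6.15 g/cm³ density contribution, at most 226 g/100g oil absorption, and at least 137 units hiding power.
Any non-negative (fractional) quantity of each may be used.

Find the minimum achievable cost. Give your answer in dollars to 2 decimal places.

Let x1 = kg of talc, x2 = kg of barium sulfate, x3 = kg of iron-oxide red, x4 = kg of carbon black.
min 0.66x1 + 1.02x2 + 1.6x3 + 2.82x4 with:
  2.75x1 + 4.4x2 + 5.1x3 + 1.85x4 ≥ 6.15   (density contribution)
  41x1 + 13x2 + 24x3 + 92x4 ≤ 226   (oil absorption)
  11x1 + 10x2 + 149x3 + 307x4 ≥ 137   (hiding power)
  x1, x2, x3, x4 ≥ 0.
The optimal basis is {barium sulfate, iron-oxide red}; talc, carbon black drop out. The density contribution and hiding power requirements are met with equality.
Optimal quantities: barium sulfate = 0.36 kg, iron-oxide red = 0.8953 kg.
Total cost: 1.02·0.36 + 1.6·0.8953 = 1.7997.

$1.80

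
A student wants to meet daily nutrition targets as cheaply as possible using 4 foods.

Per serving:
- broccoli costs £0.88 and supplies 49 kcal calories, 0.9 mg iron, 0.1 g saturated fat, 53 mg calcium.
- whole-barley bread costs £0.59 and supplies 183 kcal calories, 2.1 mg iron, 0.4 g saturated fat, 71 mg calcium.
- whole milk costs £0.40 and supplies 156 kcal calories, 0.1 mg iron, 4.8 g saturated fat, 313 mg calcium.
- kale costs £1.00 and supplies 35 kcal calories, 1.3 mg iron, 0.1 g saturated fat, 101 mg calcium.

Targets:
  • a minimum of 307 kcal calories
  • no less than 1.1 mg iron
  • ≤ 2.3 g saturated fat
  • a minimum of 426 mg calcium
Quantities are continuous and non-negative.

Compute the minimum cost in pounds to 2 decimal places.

This is a linear program. Let x1 = servings of broccoli, x2 = servings of whole-barley bread, x3 = servings of whole milk, x4 = servings of kale.
Minimize 0.88x1 + 0.59x2 + 0.4x3 + 1x4 s.t.:
  49x1 + 183x2 + 156x3 + 35x4 ≥ 307   (calories)
  0.9x1 + 2.1x2 + 0.1x3 + 1.3x4 ≥ 1.1   (iron)
  0.1x1 + 0.4x2 + 4.8x3 + 0.1x4 ≤ 2.3   (saturated fat)
  53x1 + 71x2 + 313x3 + 101x4 ≥ 426   (calcium)
  x1, x2, x3, x4 ≥ 0.
The optimal basis is {whole-barley bread, whole milk, kale}; broccoli drops out. Binding constraints: calories, saturated fat, calcium.
That vertex is x2 = 0.9005, x3 = 0.3522, x4 = 2.493.
Total cost: 0.59·0.9005 + 0.4·0.3522 + 1·2.493 = 3.1652.

£3.17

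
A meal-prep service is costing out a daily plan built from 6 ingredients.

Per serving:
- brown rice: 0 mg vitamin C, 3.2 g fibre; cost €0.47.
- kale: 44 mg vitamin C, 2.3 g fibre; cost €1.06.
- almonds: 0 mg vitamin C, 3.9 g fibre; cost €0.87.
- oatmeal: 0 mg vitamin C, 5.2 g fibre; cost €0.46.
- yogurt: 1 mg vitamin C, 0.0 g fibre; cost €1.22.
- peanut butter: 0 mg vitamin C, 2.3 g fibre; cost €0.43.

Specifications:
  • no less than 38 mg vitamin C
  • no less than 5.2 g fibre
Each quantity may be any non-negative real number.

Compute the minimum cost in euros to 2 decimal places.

Let x1 = servings of brown rice, x2 = servings of kale, x3 = servings of almonds, x4 = servings of oatmeal, x5 = servings of yogurt, x6 = servings of peanut butter.
Minimize 0.47x1 + 1.06x2 + 0.87x3 + 0.46x4 + 1.22x5 + 0.43x6 subject to:
  44x2 + 1x5 ≥ 38   (vitamin C)
  3.2x1 + 2.3x2 + 3.9x3 + 5.2x4 + 2.3x6 ≥ 5.2   (fibre)
  x1, x2, x3, x4, x5, x6 ≥ 0.
The minimum-cost mix takes nothing from brown rice, almonds, yogurt, peanut butter — only kale, oatmeal. There the vitamin C and fibre constraints are tight.
That vertex is x2 = 0.8636, x4 = 0.618.
Total cost: 1.06·0.8636 + 0.46·0.618 = 1.1997.

€1.20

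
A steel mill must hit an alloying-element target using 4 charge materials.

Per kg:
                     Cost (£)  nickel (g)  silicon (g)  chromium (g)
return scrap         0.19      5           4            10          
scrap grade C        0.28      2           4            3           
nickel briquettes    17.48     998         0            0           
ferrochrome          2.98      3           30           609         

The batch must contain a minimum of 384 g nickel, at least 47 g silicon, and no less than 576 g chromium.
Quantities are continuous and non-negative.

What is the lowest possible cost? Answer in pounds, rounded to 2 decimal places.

This is a linear program. Let x1 = kg of return scrap, x2 = kg of scrap grade C, x3 = kg of nickel briquettes, x4 = kg of ferrochrome.
Minimise 0.19x1 + 0.28x2 + 17.48x3 + 2.98x4 s.t.:
  5x1 + 2x2 + 998x3 + 3x4 ≥ 384   (nickel)
  4x1 + 4x2 + 30x4 ≥ 47   (silicon)
  10x1 + 3x2 + 609x4 ≥ 576   (chromium)
  x1, x2, x3, x4 ≥ 0.
At the optimum only return scrap, nickel briquettes, ferrochrome are positive (scrap grade C = 0). The nickel, silicon, chromium requirements are met with equality.
Optimal quantities: return scrap = 5.31 kg, nickel briquettes = 0.3556 kg, ferrochrome = 0.8586 kg.
Hence cost = 0.19·5.31 + 17.48·0.3556 + 2.98·0.8586 = £9.7834.

£9.78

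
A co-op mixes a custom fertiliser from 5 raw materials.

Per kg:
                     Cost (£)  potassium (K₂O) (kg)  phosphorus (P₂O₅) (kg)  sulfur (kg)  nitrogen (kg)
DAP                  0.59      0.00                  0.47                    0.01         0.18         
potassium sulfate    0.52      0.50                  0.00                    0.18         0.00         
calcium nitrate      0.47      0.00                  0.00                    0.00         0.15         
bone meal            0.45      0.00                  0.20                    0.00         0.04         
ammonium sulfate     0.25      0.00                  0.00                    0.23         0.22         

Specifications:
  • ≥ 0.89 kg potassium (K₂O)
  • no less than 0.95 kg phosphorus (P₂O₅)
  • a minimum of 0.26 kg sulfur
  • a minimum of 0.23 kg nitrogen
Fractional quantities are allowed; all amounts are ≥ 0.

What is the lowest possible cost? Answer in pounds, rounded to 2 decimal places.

£2.12

Treat it as an LP. Let x1 = kg of DAP, x2 = kg of potassium sulfate, x3 = kg of calcium nitrate, x4 = kg of bone meal, x5 = kg of ammonium sulfate.
Minimise 0.59x1 + 0.52x2 + 0.47x3 + 0.45x4 + 0.25x5 with:
  0.5x2 ≥ 0.89   (potassium (K₂O))
  0.47x1 + 0.2x4 ≥ 0.95   (phosphorus (P₂O₅))
  0.01x1 + 0.18x2 + 0.23x5 ≥ 0.26   (sulfur)
  0.18x1 + 0.15x3 + 0.04x4 + 0.22x5 ≥ 0.23   (nitrogen)
  x1, x2, x3, x4, x5 ≥ 0.
The minimum-cost mix takes nothing from calcium nitrate, bone meal, ammonium sulfate — only DAP, potassium sulfate. The potassium (K₂O) and phosphorus (P₂O₅) requirements are met with equality.
Solving gives x1 = 2.021, x2 = 1.78.
Hence cost = 0.59·2.021 + 0.52·1.78 = £2.1180.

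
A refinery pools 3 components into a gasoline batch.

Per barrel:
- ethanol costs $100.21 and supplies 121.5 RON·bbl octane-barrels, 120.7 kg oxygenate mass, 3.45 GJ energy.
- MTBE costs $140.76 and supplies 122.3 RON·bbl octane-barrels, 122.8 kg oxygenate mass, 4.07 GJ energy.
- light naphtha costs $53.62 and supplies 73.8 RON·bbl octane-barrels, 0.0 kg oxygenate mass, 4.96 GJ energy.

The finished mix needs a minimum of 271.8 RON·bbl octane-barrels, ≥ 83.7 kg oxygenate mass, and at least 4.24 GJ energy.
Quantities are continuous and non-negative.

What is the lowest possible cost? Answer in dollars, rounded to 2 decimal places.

Set it up as a linear program. Let x1 = barrels of ethanol, x2 = barrels of MTBE, x3 = barrels of light naphtha.
Minimise 100.21x1 + 140.76x2 + 53.62x3 subject to:
  121.5x1 + 122.3x2 + 73.8x3 ≥ 271.8   (octane-barrels)
  120.7x1 + 122.8x2 ≥ 83.7   (oxygenate mass)
  3.45x1 + 4.07x2 + 4.96x3 ≥ 4.24   (energy)
  x1, x2, x3 ≥ 0.
The minimum-cost mix takes nothing from MTBE — only ethanol, light naphtha. The octane-barrels and oxygenate mass requirements are met with equality.
That vertex is x1 = 0.693455, x3 = 2.54126.
Hence cost = 100.21·0.693455 + 53.62·2.54126 = $205.7535.

$205.75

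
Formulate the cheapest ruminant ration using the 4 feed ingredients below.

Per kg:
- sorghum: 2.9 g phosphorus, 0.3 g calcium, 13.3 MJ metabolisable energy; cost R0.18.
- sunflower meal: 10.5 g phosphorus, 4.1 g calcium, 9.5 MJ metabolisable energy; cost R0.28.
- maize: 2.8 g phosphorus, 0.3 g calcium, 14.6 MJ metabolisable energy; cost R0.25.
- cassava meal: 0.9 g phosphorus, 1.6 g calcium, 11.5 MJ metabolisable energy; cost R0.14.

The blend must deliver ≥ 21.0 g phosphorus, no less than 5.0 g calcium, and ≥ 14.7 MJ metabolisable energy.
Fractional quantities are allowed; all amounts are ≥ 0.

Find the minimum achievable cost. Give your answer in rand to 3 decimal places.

R0.560

Let x1 = kg of sorghum, x2 = kg of sunflower meal, x3 = kg of maize, x4 = kg of cassava meal.
Minimize 0.18x1 + 0.28x2 + 0.25x3 + 0.14x4 s.t.:
  2.9x1 + 10.5x2 + 2.8x3 + 0.9x4 ≥ 21   (phosphorus)
  0.3x1 + 4.1x2 + 0.3x3 + 1.6x4 ≥ 5   (calcium)
  13.3x1 + 9.5x2 + 14.6x3 + 11.5x4 ≥ 14.7   (metabolisable energy)
  x1, x2, x3, x4 ≥ 0.
The minimum-cost mix takes nothing from sorghum, maize, cassava meal — only sunflower meal. The phosphorus requirement is met with equality.
Solving gives x2 = 2.
Cost = 0.28·2 = 0.56000.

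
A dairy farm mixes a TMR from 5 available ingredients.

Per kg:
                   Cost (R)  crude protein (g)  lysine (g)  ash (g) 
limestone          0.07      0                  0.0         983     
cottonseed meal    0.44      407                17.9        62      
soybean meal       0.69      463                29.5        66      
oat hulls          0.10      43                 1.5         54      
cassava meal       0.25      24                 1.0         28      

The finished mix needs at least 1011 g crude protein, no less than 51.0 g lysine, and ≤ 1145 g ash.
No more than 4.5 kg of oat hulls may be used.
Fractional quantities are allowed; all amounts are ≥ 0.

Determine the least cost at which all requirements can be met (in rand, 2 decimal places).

R1.23

Let x1 = kg of limestone, x2 = kg of cottonseed meal, x3 = kg of soybean meal, x4 = kg of oat hulls, x5 = kg of cassava meal.
Minimize 0.07x1 + 0.44x2 + 0.69x3 + 0.1x4 + 0.25x5 with:
  407x2 + 463x3 + 43x4 + 24x5 ≥ 1011   (crude protein)
  17.9x2 + 29.5x3 + 1.5x4 + 1x5 ≥ 51   (lysine)
  983x1 + 62x2 + 66x3 + 54x4 + 28x5 ≤ 1145   (ash)
  x4 ≤ 4.5
  x1, x2, x3, x4, x5 ≥ 0.
At the optimum only cottonseed meal, soybean meal are positive (limestone, oat hulls, cassava meal = 0). There the crude protein and lysine constraints are tight.
Solving gives x2 = 1.67, x3 = 0.7153.
Hence cost = 0.44·1.67 + 0.69·0.7153 = R1.2284.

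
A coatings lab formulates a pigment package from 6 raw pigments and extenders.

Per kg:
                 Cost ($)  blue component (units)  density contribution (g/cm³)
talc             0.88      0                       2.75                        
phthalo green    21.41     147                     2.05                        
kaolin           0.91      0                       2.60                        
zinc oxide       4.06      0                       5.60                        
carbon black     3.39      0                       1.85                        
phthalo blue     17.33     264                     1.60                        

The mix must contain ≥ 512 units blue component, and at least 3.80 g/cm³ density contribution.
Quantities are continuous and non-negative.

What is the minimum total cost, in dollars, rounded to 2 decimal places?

$33.83

Treat it as an LP. Let x1 = kg of talc, x2 = kg of phthalo green, x3 = kg of kaolin, x4 = kg of zinc oxide, x5 = kg of carbon black, x6 = kg of phthalo blue.
Minimise 0.88x1 + 21.41x2 + 0.91x3 + 4.06x4 + 3.39x5 + 17.33x6 subject to:
  147x2 + 264x6 ≥ 512   (blue component)
  2.75x1 + 2.05x2 + 2.6x3 + 5.6x4 + 1.85x5 + 1.6x6 ≥ 3.8   (density contribution)
  x1, x2, x3, x4, x5, x6 ≥ 0.
At the optimum only talc, phthalo blue are positive (phthalo green, kaolin, zinc oxide, carbon black = 0). The blue component and density contribution requirements are met with equality.
That vertex is x1 = 0.2534, x6 = 1.939.
Total cost: 0.88·0.2534 + 17.33·1.939 = 33.8259.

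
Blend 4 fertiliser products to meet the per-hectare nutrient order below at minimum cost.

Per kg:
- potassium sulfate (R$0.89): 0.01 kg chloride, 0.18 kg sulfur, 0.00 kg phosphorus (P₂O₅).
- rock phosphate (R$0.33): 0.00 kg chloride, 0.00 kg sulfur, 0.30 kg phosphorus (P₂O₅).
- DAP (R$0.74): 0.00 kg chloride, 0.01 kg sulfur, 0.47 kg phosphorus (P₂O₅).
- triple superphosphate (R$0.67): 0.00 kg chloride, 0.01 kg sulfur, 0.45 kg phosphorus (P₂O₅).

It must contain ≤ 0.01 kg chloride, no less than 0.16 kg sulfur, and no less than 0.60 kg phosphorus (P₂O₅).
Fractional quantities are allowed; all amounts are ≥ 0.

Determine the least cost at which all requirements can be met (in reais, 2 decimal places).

Set it up as a linear program. Let x1 = kg of potassium sulfate, x2 = kg of rock phosphate, x3 = kg of DAP, x4 = kg of triple superphosphate.
Minimise 0.89x1 + 0.33x2 + 0.74x3 + 0.67x4 subject to:
  0.01x1 ≤ 0.01   (chloride)
  0.18x1 + 0.01x3 + 0.01x4 ≥ 0.16   (sulfur)
  0.3x2 + 0.47x3 + 0.45x4 ≥ 0.6   (phosphorus (P₂O₅))
  x1, x2, x3, x4 ≥ 0.
The cheapest feasible vertex uses only potassium sulfate, rock phosphate; DAP, triple superphosphate are not used. There the sulfur and phosphorus (P₂O₅) constraints are tight.
Optimal quantities: potassium sulfate = 0.8889 kg, rock phosphate = 2 kg.
Objective = 0.89·0.8889 + 0.33·2 = 1.4511.

R$1.45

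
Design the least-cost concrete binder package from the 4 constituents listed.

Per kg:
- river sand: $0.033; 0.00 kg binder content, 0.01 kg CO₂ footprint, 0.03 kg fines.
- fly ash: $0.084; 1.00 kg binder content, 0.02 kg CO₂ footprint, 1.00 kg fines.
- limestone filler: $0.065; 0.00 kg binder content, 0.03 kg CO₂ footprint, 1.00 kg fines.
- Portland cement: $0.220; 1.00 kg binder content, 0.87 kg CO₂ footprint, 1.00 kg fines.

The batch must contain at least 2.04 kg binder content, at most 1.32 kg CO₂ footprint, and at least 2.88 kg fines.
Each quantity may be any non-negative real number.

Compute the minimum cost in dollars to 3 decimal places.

$0.226

This is a linear program. Let x1 = kg of river sand, x2 = kg of fly ash, x3 = kg of limestone filler, x4 = kg of Portland cement.
Minimize 0.033x1 + 0.084x2 + 0.065x3 + 0.22x4 subject to:
  1x2 + 1x4 ≥ 2.04   (binder content)
  0.01x1 + 0.02x2 + 0.03x3 + 0.87x4 ≤ 1.32   (CO₂ footprint)
  0.03x1 + 1x2 + 1x3 + 1x4 ≥ 2.88   (fines)
  x1, x2, x3, x4 ≥ 0.
The cheapest feasible vertex uses only fly ash, limestone filler; river sand, Portland cement are not used. Binding constraints: binder content and fines.
Solving gives x2 = 2.04, x3 = 0.84.
Hence cost = 0.084·2.04 + 0.065·0.84 = $0.22596.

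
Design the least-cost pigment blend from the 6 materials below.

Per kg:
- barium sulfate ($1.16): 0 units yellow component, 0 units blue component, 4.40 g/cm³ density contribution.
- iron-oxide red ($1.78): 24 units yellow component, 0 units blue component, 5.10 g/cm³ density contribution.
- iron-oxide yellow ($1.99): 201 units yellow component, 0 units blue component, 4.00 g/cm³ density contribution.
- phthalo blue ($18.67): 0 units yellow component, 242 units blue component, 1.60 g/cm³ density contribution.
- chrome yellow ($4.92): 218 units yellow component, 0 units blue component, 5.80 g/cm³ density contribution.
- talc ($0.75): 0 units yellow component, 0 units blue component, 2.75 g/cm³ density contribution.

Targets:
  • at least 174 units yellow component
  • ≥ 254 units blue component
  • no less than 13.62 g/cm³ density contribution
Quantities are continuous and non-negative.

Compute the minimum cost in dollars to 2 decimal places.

$23.55

Let x1 = kg of barium sulfate, x2 = kg of iron-oxide red, x3 = kg of iron-oxide yellow, x4 = kg of phthalo blue, x5 = kg of chrome yellow, x6 = kg of talc.
Minimize 1.16x1 + 1.78x2 + 1.99x3 + 18.67x4 + 4.92x5 + 0.75x6 with:
  24x2 + 201x3 + 218x5 ≥ 174   (yellow component)
  242x4 ≥ 254   (blue component)
  4.4x1 + 5.1x2 + 4x3 + 1.6x4 + 5.8x5 + 2.75x6 ≥ 13.62   (density contribution)
  x1, x2, x3, x4, x5, x6 ≥ 0.
The cheapest feasible vertex uses only barium sulfate, iron-oxide yellow, phthalo blue; iron-oxide red, chrome yellow, talc are not used. There the yellow component, blue component, density contribution constraints are tight.
Optimal quantities: barium sulfate = 1.9268 kg, iron-oxide yellow = 0.86567 kg, phthalo blue = 1.0496 kg.
Objective = 1.16·1.9268 + 1.99·0.86567 + 18.67·1.0496 = 23.5538.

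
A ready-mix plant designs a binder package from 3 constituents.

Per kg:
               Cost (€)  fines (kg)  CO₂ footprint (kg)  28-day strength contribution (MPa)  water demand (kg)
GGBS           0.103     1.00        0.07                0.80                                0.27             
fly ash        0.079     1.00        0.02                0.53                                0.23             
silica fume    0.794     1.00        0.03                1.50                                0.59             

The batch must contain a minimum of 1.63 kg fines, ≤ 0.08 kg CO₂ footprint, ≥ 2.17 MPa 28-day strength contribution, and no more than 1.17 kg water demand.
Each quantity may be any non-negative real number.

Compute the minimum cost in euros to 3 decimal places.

This is a linear program. Let x1 = kg of GGBS, x2 = kg of fly ash, x3 = kg of silica fume.
min 0.103x1 + 0.079x2 + 0.794x3 s.t.:
  1x1 + 1x2 + 1x3 ≥ 1.63   (fines)
  0.07x1 + 0.02x2 + 0.03x3 ≤ 0.08   (CO₂ footprint)
  0.8x1 + 0.53x2 + 1.5x3 ≥ 2.17   (28-day strength contribution)
  0.27x1 + 0.23x2 + 0.59x3 ≤ 1.17   (water demand)
  x1, x2, x3 ≥ 0.
At the optimum only fly ash, silica fume are positive (GGBS = 0). There the CO₂ footprint and 28-day strength contribution constraints are tight.
That vertex is x2 = 3.894, x3 = 0.07092.
Objective = 0.079·3.894 + 0.794·0.07092 = 0.36394.

€0.364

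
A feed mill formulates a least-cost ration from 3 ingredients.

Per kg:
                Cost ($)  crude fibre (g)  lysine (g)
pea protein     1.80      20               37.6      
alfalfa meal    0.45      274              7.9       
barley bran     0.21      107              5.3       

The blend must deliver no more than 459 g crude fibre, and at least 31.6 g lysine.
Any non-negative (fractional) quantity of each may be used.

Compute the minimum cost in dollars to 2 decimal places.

This is a linear program. Let x1 = kg of pea protein, x2 = kg of alfalfa meal, x3 = kg of barley bran.
Minimise 1.8x1 + 0.45x2 + 0.21x3 with:
  20x1 + 274x2 + 107x3 ≤ 459   (crude fibre)
  37.6x1 + 7.9x2 + 5.3x3 ≥ 31.6   (lysine)
  x1, x2, x3 ≥ 0.
The optimal basis is {pea protein, barley bran}; alfalfa meal drops out. There the crude fibre and lysine constraints are tight.
That vertex is x1 = 0.2421, x3 = 4.244.
Objective = 1.8·0.2421 + 0.21·4.244 = 1.3270.

$1.33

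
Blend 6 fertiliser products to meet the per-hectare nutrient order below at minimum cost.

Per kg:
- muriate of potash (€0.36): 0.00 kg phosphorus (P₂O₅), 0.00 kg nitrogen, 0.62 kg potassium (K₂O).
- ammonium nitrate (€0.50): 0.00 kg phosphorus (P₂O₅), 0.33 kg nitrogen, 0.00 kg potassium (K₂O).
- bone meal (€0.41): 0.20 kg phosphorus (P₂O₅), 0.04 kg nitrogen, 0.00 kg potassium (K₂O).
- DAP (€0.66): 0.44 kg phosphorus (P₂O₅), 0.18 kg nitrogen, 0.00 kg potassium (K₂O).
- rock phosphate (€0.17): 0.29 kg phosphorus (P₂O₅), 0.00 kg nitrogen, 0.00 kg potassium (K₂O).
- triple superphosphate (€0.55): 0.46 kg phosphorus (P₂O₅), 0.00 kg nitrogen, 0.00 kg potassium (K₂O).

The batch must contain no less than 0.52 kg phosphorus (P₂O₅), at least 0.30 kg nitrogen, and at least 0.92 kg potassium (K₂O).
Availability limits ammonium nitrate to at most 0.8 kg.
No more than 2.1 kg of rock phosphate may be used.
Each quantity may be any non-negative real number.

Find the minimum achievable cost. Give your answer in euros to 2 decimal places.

Treat it as an LP. Let x1 = kg of muriate of potash, x2 = kg of ammonium nitrate, x3 = kg of bone meal, x4 = kg of DAP, x5 = kg of rock phosphate, x6 = kg of triple superphosphate.
Minimize 0.36x1 + 0.5x2 + 0.41x3 + 0.66x4 + 0.17x5 + 0.55x6 with:
  0.2x3 + 0.44x4 + 0.29x5 + 0.46x6 ≥ 0.52   (phosphorus (P₂O₅))
  0.33x2 + 0.04x3 + 0.18x4 ≥ 0.3   (nitrogen)
  0.62x1 ≥ 0.92   (potassium (K₂O))
  x2 ≤ 0.8
  x5 ≤ 2.1
  x1, x2, x3, x4, x5, x6 ≥ 0.
At the optimum only muriate of potash, ammonium nitrate, DAP, rock phosphate are positive (bone meal, triple superphosphate = 0). There the phosphorus (P₂O₅), nitrogen, potassium (K₂O), the ammonium nitrate cap constraints are tight.
That vertex is x1 = 1.484, x2 = 0.8, x4 = 0.2, x5 = 1.49.
Cost = 0.36·1.484 + 0.5·0.8 + 0.66·0.2 + 0.17·1.49 = 1.3195.

€1.32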